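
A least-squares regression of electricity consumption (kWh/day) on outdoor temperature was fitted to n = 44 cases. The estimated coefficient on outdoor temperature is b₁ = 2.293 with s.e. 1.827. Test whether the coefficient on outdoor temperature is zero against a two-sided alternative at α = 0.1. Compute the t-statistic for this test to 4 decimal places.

H₀: β₁ = 0 vs H₁: β₁ ≠ 0.
t = (b₁ − β₁⁰)/SE = 2.293 / 1.827 = 1.2551.
df = n − 2 = 44 − 2 = 42.
Two-sided p ≈ 0.2164, which is ≥ 0.1, so fail to reject H₀.
The data do not give significant evidence of an association between outdoor temperature and electricity consumption.

t = 1.2551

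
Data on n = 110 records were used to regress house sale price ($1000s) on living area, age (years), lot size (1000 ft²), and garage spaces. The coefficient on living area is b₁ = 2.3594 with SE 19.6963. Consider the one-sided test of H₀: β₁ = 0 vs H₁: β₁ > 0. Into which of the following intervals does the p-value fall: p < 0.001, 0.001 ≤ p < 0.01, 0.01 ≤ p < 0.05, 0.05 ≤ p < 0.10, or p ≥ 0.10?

p ≥ 0.10

t = 2.3594 / 19.6963 = 0.120.
df = n − k − 1 = 110 − 4 − 1 = 105.
One-sided p = P(T_{105} > t) ≈ 0.4524.
So p ≥ 0.10.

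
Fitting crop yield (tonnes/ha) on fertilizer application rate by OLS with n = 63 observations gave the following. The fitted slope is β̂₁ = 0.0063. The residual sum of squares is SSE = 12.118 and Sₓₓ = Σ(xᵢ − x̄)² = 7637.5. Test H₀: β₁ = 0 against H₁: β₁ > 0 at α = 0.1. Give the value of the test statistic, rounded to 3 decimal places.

t = 1.235

MSE = SSE/(n − 2) = 12.118/61 = 0.198656.
SE(β̂₁) = √(MSE/Sₓₓ) = √(0.198656/7637.5) = 0.00510006.
t = 0.0063 / 0.00510006 = 1.235.
df = n − 2 = 61.
One-sided p ≈ 0.1107, which is ≥ 0.1, so fail to reject H₀.
The data do not give significant evidence that the true slope on fertilizer application rate is positive.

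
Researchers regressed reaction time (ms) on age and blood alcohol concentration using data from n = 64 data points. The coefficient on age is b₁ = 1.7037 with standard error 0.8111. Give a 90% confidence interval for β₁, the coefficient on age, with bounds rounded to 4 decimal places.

df = n − k − 1 = 64 − 2 − 1 = 61.
t* = t_{0.05, 61} = 1.670219.
Margin = t* × SE = 1.670219 × 0.8111 = 1.354715.
CI: 1.7037 ± 1.354715 → (0.3490, 3.0584).
With 90% confidence, each one-unit increase in age is associated with a change of between 0.3490 and 3.0584 ms in reaction time, holding the other predictors fixed.

(0.3490, 3.0584)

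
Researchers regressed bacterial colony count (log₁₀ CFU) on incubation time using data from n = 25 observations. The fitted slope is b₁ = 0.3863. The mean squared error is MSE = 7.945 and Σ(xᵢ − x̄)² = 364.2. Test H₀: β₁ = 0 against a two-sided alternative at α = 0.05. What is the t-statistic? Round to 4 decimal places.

SE(b₁) = √(MSE/Sₓₓ) = √(7.945/364.2) = 0.147699.
t = 0.3863 / 0.147699 = 2.6155.
df = n − 2 = 23.
Two-sided p ≈ 0.0155, which is < 0.05, so reject H₀.
There is evidence that incubation time is associated with bacterial colony count.

t = 2.6155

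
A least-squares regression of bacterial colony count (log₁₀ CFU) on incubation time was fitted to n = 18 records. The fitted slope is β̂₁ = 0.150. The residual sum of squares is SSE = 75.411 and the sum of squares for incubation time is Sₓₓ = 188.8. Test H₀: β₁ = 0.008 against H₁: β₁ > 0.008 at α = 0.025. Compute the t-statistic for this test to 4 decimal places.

t = 0.8987

MSE = SSE/(n − 2) = 75.411/16 = 4.71319.
SE(β̂₁) = √(MSE/Sₓₓ) = √(4.71319/188.8) = 0.158.
t = (0.150 − 0.008) / 0.158 = 0.8987.
df = n − 2 = 16.
One-sided p ≈ 0.1911, which is ≥ 0.025, so fail to reject H₀.
The data do not give significant evidence that the true slope on incubation time exceeds 0.008 log₁₀ CFU per unit.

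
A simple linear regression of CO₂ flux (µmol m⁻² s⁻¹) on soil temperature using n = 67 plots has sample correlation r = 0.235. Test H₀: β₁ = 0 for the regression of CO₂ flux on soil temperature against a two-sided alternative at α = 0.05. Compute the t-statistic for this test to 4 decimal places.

t = r·√(n − 2)/√(1 − r²) = 0.235·√65/√0.944775 = 1.9492.
df = n − 2 = 65.
Two-sided p ≈ 0.0556, which is ≥ 0.05, so fail to reject H₀.
The data do not give significant evidence of a linear association between soil temperature and CO₂ flux.

t = 1.9492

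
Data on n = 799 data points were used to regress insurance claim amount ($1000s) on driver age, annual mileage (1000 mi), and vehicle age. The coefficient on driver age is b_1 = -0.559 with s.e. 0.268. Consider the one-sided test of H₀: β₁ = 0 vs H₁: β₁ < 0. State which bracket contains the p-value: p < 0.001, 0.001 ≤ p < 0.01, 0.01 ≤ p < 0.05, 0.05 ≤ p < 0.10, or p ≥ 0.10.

t = -0.559 / 0.268 = -2.086.
df = n − k − 1 = 799 − 3 − 1 = 795.
One-sided p = P(T_{795} < t) ≈ 0.0187.
So 0.01 ≤ p < 0.05.

0.01 ≤ p < 0.05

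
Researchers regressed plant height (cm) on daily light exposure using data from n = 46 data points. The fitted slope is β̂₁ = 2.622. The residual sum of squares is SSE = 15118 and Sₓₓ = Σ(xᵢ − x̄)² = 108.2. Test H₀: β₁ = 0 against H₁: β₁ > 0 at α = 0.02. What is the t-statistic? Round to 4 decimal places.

t = 1.4714

MSE = SSE/(n − 2) = 15118/44 = 343.591.
SE(β̂₁) = √(MSE/Sₓₓ) = √(343.591/108.2) = 1.782.
t = 2.622 / 1.782 = 1.4714.
df = n − 2 = 44.
One-sided p ≈ 0.0742, which is ≥ 0.02, so fail to reject H₀.
The data do not give significant evidence that the true slope on daily light exposure is positive.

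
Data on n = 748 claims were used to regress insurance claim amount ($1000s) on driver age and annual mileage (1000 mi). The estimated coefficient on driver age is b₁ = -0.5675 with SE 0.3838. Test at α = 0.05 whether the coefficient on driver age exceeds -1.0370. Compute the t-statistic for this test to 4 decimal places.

t = 1.2233

H₀: β₁ = -1.0370 vs H₁: β₁ > -1.0370.
t = (b₁ − β₁⁰)/SE = (-0.5675 − (-1.0370)) / 0.3838 = 1.2233.
df = n − k − 1 = 748 − 2 − 1 = 745.
One-sided p ≈ 0.1108, which is ≥ 0.05, so fail to reject H₀.
The data do not give significant evidence that the true slope on driver age exceeds -1.0370 $1000s per unit, holding the other predictors fixed.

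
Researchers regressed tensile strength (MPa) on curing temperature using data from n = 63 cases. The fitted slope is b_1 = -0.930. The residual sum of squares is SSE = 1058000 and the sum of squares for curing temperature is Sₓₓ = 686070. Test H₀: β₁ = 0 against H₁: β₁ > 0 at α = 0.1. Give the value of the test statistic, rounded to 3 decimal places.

t = -5.849

MSE = SSE/(n − 2) = 1058000/61 = 17344.3.
SE(b_1) = √(MSE/Sₓₓ) = √(17344.3/686070) = 0.158999.
t = -0.930 / 0.158999 = -5.849.
df = n − 2 = 61.
One-sided p ≈ 1.0000, which is ≥ 0.1, so fail to reject H₀.
The data do not give significant evidence that the true slope on curing temperature is positive.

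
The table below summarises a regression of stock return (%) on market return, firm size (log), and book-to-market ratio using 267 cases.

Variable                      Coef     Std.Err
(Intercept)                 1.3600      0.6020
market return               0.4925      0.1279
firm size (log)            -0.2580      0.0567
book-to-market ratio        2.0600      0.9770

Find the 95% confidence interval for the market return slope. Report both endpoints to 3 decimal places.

Read off: b = 0.4925, SE = 0.1279 for market return.
df = n − k − 1 = 267 − 3 − 1 = 263.
t* = t_{0.025, 263} = 1.969025.
Margin = t* × SE = 1.969025 × 0.1279 = 0.25184.
CI: 0.4925 ± 0.25184 → (0.241, 0.744).

(0.241, 0.744)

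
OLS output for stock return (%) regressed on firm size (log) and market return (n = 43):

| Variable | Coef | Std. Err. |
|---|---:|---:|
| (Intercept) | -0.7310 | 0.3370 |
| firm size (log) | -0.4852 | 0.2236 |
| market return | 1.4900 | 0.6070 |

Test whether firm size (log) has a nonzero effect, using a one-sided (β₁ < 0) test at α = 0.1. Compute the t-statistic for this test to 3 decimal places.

t = -2.170

Read off: b = -0.4852, SE = 0.2236 for firm size (log).
H₀: β₁ = 0 vs H₁: β₁ < 0.
t = -0.4852 / 0.2236 = -2.170.
df = n − k − 1 = 43 − 2 − 1 = 40.
One-sided p ≈ 0.0180, which is < 0.1, so reject H₀.
There is evidence that the true slope on firm size (log) is negative, holding the other predictors fixed.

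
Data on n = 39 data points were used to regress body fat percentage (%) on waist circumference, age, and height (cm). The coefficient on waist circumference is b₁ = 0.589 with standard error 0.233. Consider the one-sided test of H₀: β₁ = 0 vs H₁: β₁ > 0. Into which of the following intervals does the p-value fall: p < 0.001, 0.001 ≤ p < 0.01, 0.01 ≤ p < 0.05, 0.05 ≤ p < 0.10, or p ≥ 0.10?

0.001 ≤ p < 0.01

t = 0.589 / 0.233 = 2.528.
df = n − k − 1 = 39 − 3 − 1 = 35.
One-sided p = P(T_{35} > t) ≈ 0.0081.
So 0.001 ≤ p < 0.01.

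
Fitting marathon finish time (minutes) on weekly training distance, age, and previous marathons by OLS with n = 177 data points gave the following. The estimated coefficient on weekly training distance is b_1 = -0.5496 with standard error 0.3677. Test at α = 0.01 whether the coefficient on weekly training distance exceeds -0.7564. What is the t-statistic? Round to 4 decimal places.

t = 0.5624

H₀: β₁ = -0.7564 vs H₁: β₁ > -0.7564.
t = (b_1 − β₁⁰)/SE = (-0.5496 − (-0.7564)) / 0.3677 = 0.5624.
df = n − k − 1 = 177 − 3 − 1 = 173.
One-sided p ≈ 0.2873, which is ≥ 0.01, so fail to reject H₀.
The data do not give significant evidence that the true slope on weekly training distance exceeds -0.7564 minutes per unit, holding the other predictors fixed.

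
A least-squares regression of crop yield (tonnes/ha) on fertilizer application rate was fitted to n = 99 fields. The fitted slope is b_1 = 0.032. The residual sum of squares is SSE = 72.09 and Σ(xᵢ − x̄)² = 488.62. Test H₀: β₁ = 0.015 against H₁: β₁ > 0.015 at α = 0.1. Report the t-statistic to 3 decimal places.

t = 0.436

MSE = SSE/(n − 2) = 72.09/97 = 0.743196.
SE(b_1) = √(MSE/Sₓₓ) = √(0.743196/488.62) = 0.0390001.
t = (0.032 − 0.015) / 0.0390001 = 0.436.
df = n − 2 = 97.
One-sided p ≈ 0.3319, which is ≥ 0.1, so fail to reject H₀.
The data do not give significant evidence that the true slope on fertilizer application rate exceeds 0.015 tonnes/ha per unit.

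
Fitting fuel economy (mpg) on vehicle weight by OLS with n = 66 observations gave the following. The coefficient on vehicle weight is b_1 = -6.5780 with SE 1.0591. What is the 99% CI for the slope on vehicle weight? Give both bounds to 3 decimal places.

df = n − 2 = 66 − 2 = 64.
t* = t_{0.005, 64} = 2.654854.
Margin = t* × SE = 2.654854 × 1.0591 = 2.81176.
CI: -6.5780 ± 2.81176 → (-9.390, -3.766).
With 99% confidence, each one-unit increase in vehicle weight is associated with a change of between -9.390 and -3.766 mpg in fuel economy.

(-9.390, -3.766)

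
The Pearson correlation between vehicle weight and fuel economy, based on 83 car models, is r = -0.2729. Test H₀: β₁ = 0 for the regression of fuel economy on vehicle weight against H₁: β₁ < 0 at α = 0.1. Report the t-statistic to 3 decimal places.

t = -2.553

t = r·√(n − 2)/√(1 − r²) = -0.2729·√81/√0.925526 = -2.553.
df = n − 2 = 81.
One-sided p ≈ 0.0063, which is < 0.1, so reject H₀.
There is evidence of a linear association between vehicle weight and fuel economy.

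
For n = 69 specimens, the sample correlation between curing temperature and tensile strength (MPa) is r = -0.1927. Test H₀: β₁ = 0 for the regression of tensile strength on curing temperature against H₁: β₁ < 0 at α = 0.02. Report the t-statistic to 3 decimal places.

t = r·√(n − 2)/√(1 − r²) = -0.1927·√67/√0.962867 = -1.607.
df = n − 2 = 67.
One-sided p ≈ 0.0563, which is ≥ 0.02, so fail to reject H₀.
The data do not give significant evidence of a linear association between curing temperature and tensile strength.

t = -1.607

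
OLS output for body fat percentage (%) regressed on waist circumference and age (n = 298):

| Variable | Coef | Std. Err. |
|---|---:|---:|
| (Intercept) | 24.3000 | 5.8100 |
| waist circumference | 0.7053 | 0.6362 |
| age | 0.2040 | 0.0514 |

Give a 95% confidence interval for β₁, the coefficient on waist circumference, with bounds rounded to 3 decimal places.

(-0.547, 1.957)

Read off: b = 0.7053, SE = 0.6362 for waist circumference.
df = n − k − 1 = 298 − 2 − 1 = 295.
t* = t_{0.025, 295} = 1.968038.
Margin = t* × SE = 1.968038 × 0.6362 = 1.25207.
CI: 0.7053 ± 1.25207 → (-0.547, 1.957).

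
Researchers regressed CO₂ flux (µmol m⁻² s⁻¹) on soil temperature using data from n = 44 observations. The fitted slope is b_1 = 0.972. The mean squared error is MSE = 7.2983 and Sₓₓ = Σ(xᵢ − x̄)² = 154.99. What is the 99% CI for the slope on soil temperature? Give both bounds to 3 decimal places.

SE(b_1) = √(MSE/Sₓₓ) = √(7.2983/154.99) = 0.217.
df = n − 2 = 42.
t* = t_{0.005, 42} = 2.698066.
Margin = t* × SE = 2.698066 × 0.217 = 0.58548.
CI: 0.972 ± 0.58548 → (0.387, 1.557).
With 99% confidence, each one-unit increase in soil temperature is associated with a change of between 0.387 and 1.557 µmol m⁻² s⁻¹ in CO₂ flux.

(0.387, 1.557)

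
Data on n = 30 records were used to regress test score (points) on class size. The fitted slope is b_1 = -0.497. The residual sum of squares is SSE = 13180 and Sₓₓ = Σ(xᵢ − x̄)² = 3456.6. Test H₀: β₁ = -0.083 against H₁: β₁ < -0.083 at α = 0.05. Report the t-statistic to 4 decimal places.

t = -1.1219

MSE = SSE/(n − 2) = 13180/28 = 470.714.
SE(b_1) = √(MSE/Sₓₓ) = √(470.714/3456.6) = 0.369024.
t = (-0.497 − (-0.083)) / 0.369024 = -1.1219.
df = n − 2 = 28.
One-sided p ≈ 0.1357, which is ≥ 0.05, so fail to reject H₀.
The data do not give significant evidence that the true slope on class size is below -0.083 points per unit.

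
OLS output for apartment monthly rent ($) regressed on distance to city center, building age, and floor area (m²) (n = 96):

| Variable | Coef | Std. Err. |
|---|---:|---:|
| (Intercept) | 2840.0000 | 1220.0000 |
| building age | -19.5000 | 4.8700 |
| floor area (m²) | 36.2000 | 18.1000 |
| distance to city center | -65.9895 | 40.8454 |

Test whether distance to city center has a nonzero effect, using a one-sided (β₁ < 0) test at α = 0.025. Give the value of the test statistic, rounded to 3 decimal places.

t = -1.616

Read off: b = -65.9895, SE = 40.8454 for distance to city center.
H₀: β₁ = 0 vs H₁: β₁ < 0.
t = -65.9895 / 40.8454 = -1.616.
df = n − k − 1 = 96 − 3 − 1 = 92.
One-sided p ≈ 0.0548, which is ≥ 0.025, so fail to reject H₀.
The data do not give significant evidence that the true slope on distance to city center is negative, holding the other predictors fixed.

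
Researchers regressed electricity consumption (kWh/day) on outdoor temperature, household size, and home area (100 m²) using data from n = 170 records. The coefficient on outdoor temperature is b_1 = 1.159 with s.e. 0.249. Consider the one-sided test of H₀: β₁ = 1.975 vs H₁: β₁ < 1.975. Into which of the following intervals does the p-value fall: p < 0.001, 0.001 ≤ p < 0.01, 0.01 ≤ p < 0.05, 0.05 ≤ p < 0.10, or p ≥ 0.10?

p < 0.001

t = (1.159 − 1.975) / 0.249 = -3.277.
df = n − k − 1 = 170 − 3 − 1 = 166.
One-sided p = P(T_{166} < t) ≈ 0.0006.
So p < 0.001.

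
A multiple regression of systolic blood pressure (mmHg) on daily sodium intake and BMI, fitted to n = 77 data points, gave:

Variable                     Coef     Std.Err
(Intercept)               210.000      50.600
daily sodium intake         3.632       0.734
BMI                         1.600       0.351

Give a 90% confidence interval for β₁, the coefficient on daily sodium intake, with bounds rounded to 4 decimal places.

(2.4094, 4.8546)

Read off: b = 3.632, SE = 0.734 for daily sodium intake.
df = n − k − 1 = 77 − 2 − 1 = 74.
t* = t_{0.05, 74} = 1.665707.
Margin = t* × SE = 1.665707 × 0.734 = 1.222629.
CI: 3.632 ± 1.222629 → (2.4094, 4.8546).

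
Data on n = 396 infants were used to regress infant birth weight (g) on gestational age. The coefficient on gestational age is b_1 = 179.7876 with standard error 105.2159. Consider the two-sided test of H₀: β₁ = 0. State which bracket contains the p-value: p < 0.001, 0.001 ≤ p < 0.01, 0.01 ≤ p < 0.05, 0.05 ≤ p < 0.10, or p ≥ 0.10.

0.05 ≤ p < 0.10

t = 179.7876 / 105.2159 = 1.709.
df = n − 2 = 396 − 2 = 394.
Two-sided p = 2·P(T_{394} > |t|) ≈ 0.0883.
So 0.05 ≤ p < 0.10.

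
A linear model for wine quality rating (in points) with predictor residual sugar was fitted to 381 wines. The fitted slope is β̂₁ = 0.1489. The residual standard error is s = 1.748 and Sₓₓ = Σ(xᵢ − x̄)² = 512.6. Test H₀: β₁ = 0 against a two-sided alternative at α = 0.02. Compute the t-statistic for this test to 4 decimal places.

t = 1.9286

SE(β̂₁) = s/√Sₓₓ = 1.748/√512.6 = 0.0772062.
t = 0.1489 / 0.0772062 = 1.9286.
df = n − 2 = 379.
Two-sided p ≈ 0.0545, which is ≥ 0.02, so fail to reject H₀.
The data do not give significant evidence of an association between residual sugar and wine quality rating.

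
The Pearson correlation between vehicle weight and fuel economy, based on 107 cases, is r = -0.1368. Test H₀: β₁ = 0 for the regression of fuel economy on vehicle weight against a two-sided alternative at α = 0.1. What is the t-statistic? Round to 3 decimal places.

t = -1.415

t = r·√(n − 2)/√(1 − r²) = -0.1368·√105/√0.981286 = -1.415.
df = n − 2 = 105.
Two-sided p ≈ 0.1600, which is ≥ 0.1, so fail to reject H₀.
The data do not give significant evidence of a linear association between vehicle weight and fuel economy.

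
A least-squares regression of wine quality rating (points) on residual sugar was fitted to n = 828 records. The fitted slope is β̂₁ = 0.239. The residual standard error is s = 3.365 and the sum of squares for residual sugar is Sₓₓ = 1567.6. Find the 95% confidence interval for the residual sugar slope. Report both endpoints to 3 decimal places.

(0.072, 0.406)

SE(β̂₁) = s/√Sₓₓ = 3.365/√1567.6 = 0.0849899.
df = n − 2 = 826.
t* = t_{0.025, 826} = 1.96284.
Margin = t* × SE = 1.96284 × 0.0849899 = 0.16682.
CI: 0.239 ± 0.16682 → (0.072, 0.406).
With 95% confidence, each one-unit increase in residual sugar is associated with a change of between 0.072 and 0.406 points in wine quality rating.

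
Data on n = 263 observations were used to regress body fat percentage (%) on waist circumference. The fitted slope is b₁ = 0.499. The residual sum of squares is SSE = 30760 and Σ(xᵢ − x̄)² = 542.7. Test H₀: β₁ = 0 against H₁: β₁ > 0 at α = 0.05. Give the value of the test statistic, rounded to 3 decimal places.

t = 1.071

MSE = SSE/(n − 2) = 30760/261 = 117.854.
SE(b₁) = √(MSE/Sₓₓ) = √(117.854/542.7) = 0.466008.
t = 0.499 / 0.466008 = 1.071.
df = n − 2 = 261.
One-sided p ≈ 0.1426, which is ≥ 0.05, so fail to reject H₀.
The data do not give significant evidence that the true slope on waist circumference is positive.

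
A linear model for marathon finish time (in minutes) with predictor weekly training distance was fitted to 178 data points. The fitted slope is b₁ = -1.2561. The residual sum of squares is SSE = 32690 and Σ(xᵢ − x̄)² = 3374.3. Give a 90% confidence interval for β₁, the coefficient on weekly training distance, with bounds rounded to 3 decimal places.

MSE = SSE/(n − 2) = 32690/176 = 185.739.
SE(b₁) = √(MSE/Sₓₓ) = √(185.739/3374.3) = 0.234617.
df = n − 2 = 176.
t* = t_{0.05, 176} = 1.653557.
Margin = t* × SE = 1.653557 × 0.234617 = 0.38795.
CI: -1.2561 ± 0.38795 → (-1.644, -0.868).
With 90% confidence, each one-unit increase in weekly training distance is associated with a change of between -1.644 and -0.868 minutes in marathon finish time.

(-1.644, -0.868)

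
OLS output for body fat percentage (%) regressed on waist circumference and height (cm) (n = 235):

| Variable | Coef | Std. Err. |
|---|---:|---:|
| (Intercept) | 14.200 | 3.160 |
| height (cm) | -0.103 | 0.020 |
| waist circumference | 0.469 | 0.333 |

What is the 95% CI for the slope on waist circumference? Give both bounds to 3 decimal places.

(-0.187, 1.125)

Read off: b = 0.469, SE = 0.333 for waist circumference.
df = n − k − 1 = 235 − 2 − 1 = 232.
t* = t_{0.025, 232} = 1.970242.
Margin = t* × SE = 1.970242 × 0.333 = 0.65609.
CI: 0.469 ± 0.65609 → (-0.187, 1.125).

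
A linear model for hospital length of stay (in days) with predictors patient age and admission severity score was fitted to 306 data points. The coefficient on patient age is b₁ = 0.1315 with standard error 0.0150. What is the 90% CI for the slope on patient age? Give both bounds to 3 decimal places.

df = n − k − 1 = 306 − 2 − 1 = 303.
t* = t_{0.05, 303} = 1.649898.
Margin = t* × SE = 1.649898 × 0.0150 = 0.02475.
CI: 0.1315 ± 0.02475 → (0.107, 0.156).
With 90% confidence, each one-unit increase in patient age is associated with a change of between 0.107 and 0.156 days in hospital length of stay, holding the other predictors fixed.

(0.107, 0.156)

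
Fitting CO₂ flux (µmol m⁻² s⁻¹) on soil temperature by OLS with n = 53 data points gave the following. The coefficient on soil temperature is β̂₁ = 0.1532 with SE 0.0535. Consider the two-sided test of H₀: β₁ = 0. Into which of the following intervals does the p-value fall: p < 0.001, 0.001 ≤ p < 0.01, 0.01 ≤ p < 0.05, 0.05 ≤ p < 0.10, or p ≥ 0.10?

t = 0.1532 / 0.0535 = 2.864.
df = n − 2 = 53 − 2 = 51.
Two-sided p = 2·P(T_{51} > |t|) ≈ 0.0061.
So 0.001 ≤ p < 0.01.

0.001 ≤ p < 0.01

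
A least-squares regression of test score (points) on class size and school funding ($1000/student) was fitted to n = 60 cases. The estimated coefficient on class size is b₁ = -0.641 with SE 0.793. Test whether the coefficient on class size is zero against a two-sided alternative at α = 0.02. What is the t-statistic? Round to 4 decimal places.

H₀: β₁ = 0 vs H₁: β₁ ≠ 0.
t = (b₁ − β₁⁰)/SE = -0.641 / 0.793 = -0.8083.
df = n − k − 1 = 60 − 2 − 1 = 57.
Two-sided p ≈ 0.4223, which is ≥ 0.02, so fail to reject H₀.
The data do not give significant evidence of an association between class size and test score, after adjusting for the other predictors.

t = -0.8083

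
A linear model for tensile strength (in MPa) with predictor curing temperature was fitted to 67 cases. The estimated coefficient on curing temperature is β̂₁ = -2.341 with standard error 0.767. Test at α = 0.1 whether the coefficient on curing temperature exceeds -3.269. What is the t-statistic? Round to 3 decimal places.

H₀: β₁ = -3.269 vs H₁: β₁ > -3.269.
t = (β̂₁ − β₁⁰)/SE = (-2.341 − (-3.269)) / 0.767 = 1.210.
df = n − 2 = 67 − 2 = 65.
One-sided p ≈ 0.1153, which is ≥ 0.1, so fail to reject H₀.
The data do not give significant evidence that the true slope on curing temperature exceeds -3.269 MPa per unit.

t = 1.210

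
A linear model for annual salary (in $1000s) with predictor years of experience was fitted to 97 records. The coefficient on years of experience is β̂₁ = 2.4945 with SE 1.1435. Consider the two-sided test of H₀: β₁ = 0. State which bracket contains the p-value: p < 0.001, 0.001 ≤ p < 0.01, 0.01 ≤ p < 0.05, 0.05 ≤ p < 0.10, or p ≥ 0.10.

t = 2.4945 / 1.1435 = 2.181.
df = n − 2 = 97 − 2 = 95.
Two-sided p = 2·P(T_{95} > |t|) ≈ 0.0316.
So 0.01 ≤ p < 0.05.

0.01 ≤ p < 0.05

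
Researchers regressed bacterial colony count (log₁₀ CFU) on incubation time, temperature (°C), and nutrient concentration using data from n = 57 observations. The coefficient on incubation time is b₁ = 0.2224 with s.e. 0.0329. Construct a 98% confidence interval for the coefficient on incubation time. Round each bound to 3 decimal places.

(0.143, 0.301)

df = n − k − 1 = 57 − 3 − 1 = 53.
t* = t_{0.01, 53} = 2.39879.
Margin = t* × SE = 2.39879 × 0.0329 = 0.07892.
CI: 0.2224 ± 0.07892 → (0.143, 0.301).
With 98% confidence, each one-unit increase in incubation time is associated with a change of between 0.143 and 0.301 log₁₀ CFU in bacterial colony count, holding the other predictors fixed.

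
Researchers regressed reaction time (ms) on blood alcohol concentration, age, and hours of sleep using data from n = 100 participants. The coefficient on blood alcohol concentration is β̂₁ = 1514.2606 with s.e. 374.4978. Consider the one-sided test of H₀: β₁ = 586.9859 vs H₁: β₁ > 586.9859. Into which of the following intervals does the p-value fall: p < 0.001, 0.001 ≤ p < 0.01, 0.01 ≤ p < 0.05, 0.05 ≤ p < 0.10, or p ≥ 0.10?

0.001 ≤ p < 0.01

t = (1514.2606 − 586.9859) / 374.4978 = 2.476.
df = n − k − 1 = 100 − 3 − 1 = 96.
One-sided p = P(T_{96} > t) ≈ 0.0075.
So 0.001 ≤ p < 0.01.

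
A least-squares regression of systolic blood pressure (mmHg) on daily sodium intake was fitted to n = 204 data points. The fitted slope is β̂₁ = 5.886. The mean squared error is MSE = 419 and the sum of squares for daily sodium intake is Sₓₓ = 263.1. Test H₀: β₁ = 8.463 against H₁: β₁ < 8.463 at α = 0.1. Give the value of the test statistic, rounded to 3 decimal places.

t = -2.042

SE(β̂₁) = √(MSE/Sₓₓ) = √(419/263.1) = 1.26196.
t = (5.886 − 8.463) / 1.26196 = -2.042.
df = n − 2 = 202.
One-sided p ≈ 0.0212, which is < 0.1, so reject H₀.
There is evidence that the true slope on daily sodium intake is below 8.463 mmHg per unit.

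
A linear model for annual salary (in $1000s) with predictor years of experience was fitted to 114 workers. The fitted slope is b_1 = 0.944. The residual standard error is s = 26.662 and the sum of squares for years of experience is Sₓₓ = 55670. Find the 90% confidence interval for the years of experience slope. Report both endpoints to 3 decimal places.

(0.757, 1.131)

SE(b_1) = s/√Sₓₓ = 26.662/√55670 = 0.113001.
df = n − 2 = 112.
t* = t_{0.05, 112} = 1.658573.
Margin = t* × SE = 1.658573 × 0.113001 = 0.18742.
CI: 0.944 ± 0.18742 → (0.757, 1.131).
With 90% confidence, each one-unit increase in years of experience is associated with a change of between 0.757 and 1.131 $1000s in annual salary.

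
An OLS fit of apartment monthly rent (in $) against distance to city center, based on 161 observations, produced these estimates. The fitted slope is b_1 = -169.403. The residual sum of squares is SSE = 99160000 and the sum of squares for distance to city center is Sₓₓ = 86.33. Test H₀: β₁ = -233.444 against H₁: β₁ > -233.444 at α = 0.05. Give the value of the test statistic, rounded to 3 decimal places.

t = 0.753

MSE = SSE/(n − 2) = 99160000/159 = 623648.
SE(b_1) = √(MSE/Sₓₓ) = √(623648/86.33) = 84.9941.
t = (-169.403 − (-233.444)) / 84.9941 = 0.753.
df = n − 2 = 159.
One-sided p ≈ 0.2261, which is ≥ 0.05, so fail to reject H₀.
The data do not give significant evidence that the true slope on distance to city center exceeds -233.444 $ per unit.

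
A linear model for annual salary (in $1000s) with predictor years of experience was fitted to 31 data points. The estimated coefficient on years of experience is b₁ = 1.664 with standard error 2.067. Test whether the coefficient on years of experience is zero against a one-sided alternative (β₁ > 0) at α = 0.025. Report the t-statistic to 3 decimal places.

t = 0.805

H₀: β₁ = 0 vs H₁: β₁ > 0.
t = (b₁ − β₁⁰)/SE = 1.664 / 2.067 = 0.805.
df = n − 2 = 31 − 2 = 29.
One-sided p ≈ 0.2137, which is ≥ 0.025, so fail to reject H₀.
The data do not give significant evidence that the true slope on years of experience is positive.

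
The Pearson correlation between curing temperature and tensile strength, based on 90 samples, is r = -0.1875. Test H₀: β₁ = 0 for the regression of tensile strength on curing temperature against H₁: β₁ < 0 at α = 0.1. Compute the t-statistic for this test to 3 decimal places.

t = -1.791

t = r·√(n − 2)/√(1 − r²) = -0.1875·√88/√0.964844 = -1.791.
df = n − 2 = 88.
One-sided p ≈ 0.0384, which is < 0.1, so reject H₀.
There is evidence of a linear association between curing temperature and tensile strength.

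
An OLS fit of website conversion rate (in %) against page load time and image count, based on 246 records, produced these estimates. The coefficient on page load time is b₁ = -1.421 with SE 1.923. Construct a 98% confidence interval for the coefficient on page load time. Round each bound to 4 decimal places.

df = n − k − 1 = 246 − 2 − 1 = 243.
t* = t_{0.01, 243} = 2.341791.
Margin = t* × SE = 2.341791 × 1.923 = 4.503264.
CI: -1.421 ± 4.503264 → (-5.9243, 3.0823).
With 98% confidence, each one-unit increase in page load time is associated with a change of between -5.9243 and 3.0823 % in website conversion rate, holding the other predictors fixed.

(-5.9243, 3.0823)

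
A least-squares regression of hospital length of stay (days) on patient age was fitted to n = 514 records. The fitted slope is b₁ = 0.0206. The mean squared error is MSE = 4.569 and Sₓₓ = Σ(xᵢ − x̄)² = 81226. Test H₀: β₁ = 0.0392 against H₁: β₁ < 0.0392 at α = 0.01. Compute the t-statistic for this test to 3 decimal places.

t = -2.480

SE(b₁) = √(MSE/Sₓₓ) = √(4.569/81226) = 0.00750003.
t = (0.0206 − 0.0392) / 0.00750003 = -2.480.
df = n − 2 = 512.
One-sided p ≈ 0.0067, which is < 0.01, so reject H₀.
There is evidence that the true slope on patient age is below 0.0392 days per unit.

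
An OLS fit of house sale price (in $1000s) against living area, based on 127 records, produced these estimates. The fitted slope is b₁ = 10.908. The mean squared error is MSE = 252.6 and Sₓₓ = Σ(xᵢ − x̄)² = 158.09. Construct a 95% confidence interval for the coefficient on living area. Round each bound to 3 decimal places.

(8.406, 13.410)

SE(b₁) = √(MSE/Sₓₓ) = √(252.6/158.09) = 1.26405.
df = n − 2 = 125.
t* = t_{0.025, 125} = 1.979124.
Margin = t* × SE = 1.979124 × 1.26405 = 2.50171.
CI: 10.908 ± 2.50171 → (8.406, 13.410).
With 95% confidence, each one-unit increase in living area is associated with a change of between 8.406 and 13.410 $1000s in house sale price.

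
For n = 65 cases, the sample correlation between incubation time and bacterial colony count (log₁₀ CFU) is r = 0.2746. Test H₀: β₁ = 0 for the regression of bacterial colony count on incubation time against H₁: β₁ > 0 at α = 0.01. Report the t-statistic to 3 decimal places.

t = r·√(n − 2)/√(1 − r²) = 0.2746·√63/√0.924595 = 2.267.
df = n − 2 = 63.
One-sided p ≈ 0.0134, which is ≥ 0.01, so fail to reject H₀.
The data do not give significant evidence of a linear association between incubation time and bacterial colony count.

t = 2.267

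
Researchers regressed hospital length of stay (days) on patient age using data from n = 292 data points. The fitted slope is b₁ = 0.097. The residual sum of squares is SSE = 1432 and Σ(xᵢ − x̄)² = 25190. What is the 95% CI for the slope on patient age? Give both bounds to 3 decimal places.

MSE = SSE/(n − 2) = 1432/290 = 4.93793.
SE(b₁) = √(MSE/Sₓₓ) = √(4.93793/25190) = 0.014001.
df = n − 2 = 290.
t* = t_{0.025, 290} = 1.968178.
Margin = t* × SE = 1.968178 × 0.014001 = 0.02756.
CI: 0.097 ± 0.02756 → (0.069, 0.125).
With 95% confidence, each one-unit increase in patient age is associated with a change of between 0.069 and 0.125 days in hospital length of stay.

(0.069, 0.125)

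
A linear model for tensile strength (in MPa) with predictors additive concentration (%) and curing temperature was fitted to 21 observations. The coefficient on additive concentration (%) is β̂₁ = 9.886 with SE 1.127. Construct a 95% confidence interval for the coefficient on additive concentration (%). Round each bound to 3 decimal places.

(7.518, 12.254)

df = n − k − 1 = 21 − 2 − 1 = 18.
t* = t_{0.025, 18} = 2.100922.
Margin = t* × SE = 2.100922 × 1.127 = 2.36774.
CI: 9.886 ± 2.36774 → (7.518, 12.254).
With 95% confidence, each one-unit increase in additive concentration (%) is associated with a change of between 7.518 and 12.254 MPa in tensile strength, holding the other predictors fixed.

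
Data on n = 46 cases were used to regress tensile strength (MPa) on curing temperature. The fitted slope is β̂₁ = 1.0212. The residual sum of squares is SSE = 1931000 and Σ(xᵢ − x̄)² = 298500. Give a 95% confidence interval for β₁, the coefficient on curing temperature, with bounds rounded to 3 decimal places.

MSE = SSE/(n − 2) = 1931000/44 = 43886.4.
SE(β̂₁) = √(MSE/Sₓₓ) = √(43886.4/298500) = 0.383436.
df = n − 2 = 44.
t* = t_{0.025, 44} = 2.015368.
Margin = t* × SE = 2.015368 × 0.383436 = 0.77276.
CI: 1.0212 ± 0.77276 → (0.248, 1.794).
With 95% confidence, each one-unit increase in curing temperature is associated with a change of between 0.248 and 1.794 MPa in tensile strength.

(0.248, 1.794)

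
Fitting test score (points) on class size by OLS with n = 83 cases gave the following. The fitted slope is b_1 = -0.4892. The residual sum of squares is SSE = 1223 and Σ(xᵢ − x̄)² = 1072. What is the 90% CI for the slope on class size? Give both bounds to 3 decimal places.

MSE = SSE/(n − 2) = 1223/81 = 15.0988.
SE(b_1) = √(MSE/Sₓₓ) = √(15.0988/1072) = 0.118679.
df = n − 2 = 81.
t* = t_{0.05, 81} = 1.663884.
Margin = t* × SE = 1.663884 × 0.118679 = 0.19747.
CI: -0.4892 ± 0.19747 → (-0.687, -0.292).
With 90% confidence, each one-unit increase in class size is associated with a change of between -0.687 and -0.292 points in test score.

(-0.687, -0.292)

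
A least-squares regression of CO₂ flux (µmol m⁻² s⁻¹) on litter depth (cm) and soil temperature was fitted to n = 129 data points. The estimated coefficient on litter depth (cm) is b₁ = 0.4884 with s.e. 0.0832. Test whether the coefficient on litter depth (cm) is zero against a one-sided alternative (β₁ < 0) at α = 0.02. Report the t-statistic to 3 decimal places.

H₀: β₁ = 0 vs H₁: β₁ < 0.
t = (b₁ − β₁⁰)/SE = 0.4884 / 0.0832 = 5.870.
df = n − k − 1 = 129 − 2 − 1 = 126.
One-sided p ≈ 1.0000, which is ≥ 0.02, so fail to reject H₀.
The data do not give significant evidence that the true slope on litter depth (cm) is negative, holding the other predictors fixed.

t = 5.870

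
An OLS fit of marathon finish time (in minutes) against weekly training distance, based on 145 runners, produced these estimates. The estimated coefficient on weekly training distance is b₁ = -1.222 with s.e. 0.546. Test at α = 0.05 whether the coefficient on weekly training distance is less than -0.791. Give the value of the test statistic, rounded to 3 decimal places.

H₀: β₁ = -0.791 vs H₁: β₁ < -0.791.
t = (b₁ − β₁⁰)/SE = (-1.222 − (-0.791)) / 0.546 = -0.789.
df = n − 2 = 145 − 2 = 143.
One-sided p ≈ 0.2156, which is ≥ 0.05, so fail to reject H₀.
The data do not give significant evidence that the true slope on weekly training distance is below -0.791 minutes per unit.

t = -0.789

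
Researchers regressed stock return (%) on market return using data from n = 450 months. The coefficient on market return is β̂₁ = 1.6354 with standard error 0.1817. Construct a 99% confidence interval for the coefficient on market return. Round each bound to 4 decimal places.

df = n − 2 = 450 − 2 = 448.
t* = t_{0.005, 448} = 2.586848.
Margin = t* × SE = 2.586848 × 0.1817 = 0.470030.
CI: 1.6354 ± 0.470030 → (1.1654, 2.1054).
With 99% confidence, each one-unit increase in market return is associated with a change of between 1.1654 and 2.1054 % in stock return.

(1.1654, 2.1054)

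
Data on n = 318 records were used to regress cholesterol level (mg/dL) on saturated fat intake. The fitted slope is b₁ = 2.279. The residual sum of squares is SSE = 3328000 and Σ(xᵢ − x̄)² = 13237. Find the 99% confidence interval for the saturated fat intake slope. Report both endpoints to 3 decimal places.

MSE = SSE/(n − 2) = 3328000/316 = 10531.6.
SE(b₁) = √(MSE/Sₓₓ) = √(10531.6/13237) = 0.891976.
df = n − 2 = 316.
t* = t_{0.005, 316} = 2.591477.
Margin = t* × SE = 2.591477 × 0.891976 = 2.31154.
CI: 2.279 ± 2.31154 → (-0.033, 4.591).
With 99% confidence, each one-unit increase in saturated fat intake is associated with a change of between -0.033 and 4.591 mg/dL in cholesterol level.

(-0.033, 4.591)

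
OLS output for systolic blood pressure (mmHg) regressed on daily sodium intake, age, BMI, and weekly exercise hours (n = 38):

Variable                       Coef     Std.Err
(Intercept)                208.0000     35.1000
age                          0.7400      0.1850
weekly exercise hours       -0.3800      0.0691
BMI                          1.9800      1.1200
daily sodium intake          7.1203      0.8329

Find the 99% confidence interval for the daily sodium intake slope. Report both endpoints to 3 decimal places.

(4.844, 9.397)

Read off: b = 7.1203, SE = 0.8329 for daily sodium intake.
df = n − k − 1 = 38 − 4 − 1 = 33.
t* = t_{0.005, 33} = 2.733277.
Margin = t* × SE = 2.733277 × 0.8329 = 2.27655.
CI: 7.1203 ± 2.27655 → (4.844, 9.397).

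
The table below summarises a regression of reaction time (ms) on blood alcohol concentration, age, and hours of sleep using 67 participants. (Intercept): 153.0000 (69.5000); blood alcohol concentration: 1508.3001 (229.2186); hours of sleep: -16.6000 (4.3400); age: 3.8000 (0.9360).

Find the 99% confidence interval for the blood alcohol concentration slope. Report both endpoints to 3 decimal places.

Read off: b = 1508.3001, SE = 229.2186 for blood alcohol concentration.
df = n − k − 1 = 67 − 3 − 1 = 63.
t* = t_{0.005, 63} = 2.656145.
Margin = t* × SE = 2.656145 × 229.2186 = 608.83784.
CI: 1508.3001 ± 608.83784 → (899.462, 2117.138).

(899.462, 2117.138)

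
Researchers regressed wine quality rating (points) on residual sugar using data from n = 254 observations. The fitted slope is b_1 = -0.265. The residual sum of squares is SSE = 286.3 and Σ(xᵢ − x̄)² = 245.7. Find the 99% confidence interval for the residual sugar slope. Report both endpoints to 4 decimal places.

(-0.4415, -0.0885)

MSE = SSE/(n − 2) = 286.3/252 = 1.13611.
SE(b_1) = √(MSE/Sₓₓ) = √(1.13611/245.7) = 0.0679998.
df = n − 2 = 252.
t* = t_{0.005, 252} = 2.595479.
Margin = t* × SE = 2.595479 × 0.0679998 = 0.176492.
CI: -0.265 ± 0.176492 → (-0.4415, -0.0885).
With 99% confidence, each one-unit increase in residual sugar is associated with a change of between -0.4415 and -0.0885 points in wine quality rating.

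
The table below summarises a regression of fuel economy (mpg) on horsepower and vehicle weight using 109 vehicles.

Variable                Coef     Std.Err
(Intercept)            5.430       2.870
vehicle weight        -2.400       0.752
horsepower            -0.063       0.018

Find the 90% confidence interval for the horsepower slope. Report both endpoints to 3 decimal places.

Read off: b = -0.063, SE = 0.018 for horsepower.
df = n − k − 1 = 109 − 2 − 1 = 106.
t* = t_{0.05, 106} = 1.659356.
Margin = t* × SE = 1.659356 × 0.018 = 0.02987.
CI: -0.063 ± 0.02987 → (-0.093, -0.033).

(-0.093, -0.033)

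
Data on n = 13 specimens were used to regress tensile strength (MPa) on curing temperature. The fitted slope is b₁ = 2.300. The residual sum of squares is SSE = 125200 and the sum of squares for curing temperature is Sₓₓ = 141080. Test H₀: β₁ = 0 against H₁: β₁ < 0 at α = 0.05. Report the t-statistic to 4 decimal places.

MSE = SSE/(n − 2) = 125200/11 = 11381.8.
SE(b₁) = √(MSE/Sₓₓ) = √(11381.8/141080) = 0.284036.
t = 2.300 / 0.284036 = 8.0976.
df = n − 2 = 11.
One-sided p ≈ 1.0000, which is ≥ 0.05, so fail to reject H₀.
The data do not give significant evidence that the true slope on curing temperature is negative.

t = 8.0976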